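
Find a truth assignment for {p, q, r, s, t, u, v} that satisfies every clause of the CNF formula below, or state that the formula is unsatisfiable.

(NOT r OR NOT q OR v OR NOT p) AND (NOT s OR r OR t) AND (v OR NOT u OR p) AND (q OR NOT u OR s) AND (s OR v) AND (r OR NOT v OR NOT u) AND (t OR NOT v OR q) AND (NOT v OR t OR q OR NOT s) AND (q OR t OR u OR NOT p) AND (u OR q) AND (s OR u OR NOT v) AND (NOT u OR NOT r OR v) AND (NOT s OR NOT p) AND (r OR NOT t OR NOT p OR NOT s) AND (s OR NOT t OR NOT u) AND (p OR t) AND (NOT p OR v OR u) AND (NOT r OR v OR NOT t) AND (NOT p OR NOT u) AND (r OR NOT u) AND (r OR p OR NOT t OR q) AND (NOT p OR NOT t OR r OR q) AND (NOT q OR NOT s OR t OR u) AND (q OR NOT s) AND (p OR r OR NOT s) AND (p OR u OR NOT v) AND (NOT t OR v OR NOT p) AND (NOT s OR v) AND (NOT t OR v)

Try s = true.
(NOT p) alone gives p = false.
(t) alone gives t = true.
(q) alone gives q = true.
(r) alone gives r = true.
(v) alone gives v = true.
(u) alone gives u = true.
This assignment satisfies each clause.

p ↦ false,  q ↦ true,  r ↦ true,  s ↦ true,  t ↦ true,  u ↦ true,  v ↦ true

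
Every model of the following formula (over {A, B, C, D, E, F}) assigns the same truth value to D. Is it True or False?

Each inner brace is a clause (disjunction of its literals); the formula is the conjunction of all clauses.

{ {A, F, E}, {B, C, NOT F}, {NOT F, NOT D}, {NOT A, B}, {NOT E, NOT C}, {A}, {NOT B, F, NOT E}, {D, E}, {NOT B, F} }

False

Suppose D = true.
Unit clause (NOT F) forces F = false.
Unit clause (A) forces A = true.
Unit clause (B) forces B = true.
Now (NOT B) is unsatisfied and unit — conflict.
So every satisfying assignment has D = False.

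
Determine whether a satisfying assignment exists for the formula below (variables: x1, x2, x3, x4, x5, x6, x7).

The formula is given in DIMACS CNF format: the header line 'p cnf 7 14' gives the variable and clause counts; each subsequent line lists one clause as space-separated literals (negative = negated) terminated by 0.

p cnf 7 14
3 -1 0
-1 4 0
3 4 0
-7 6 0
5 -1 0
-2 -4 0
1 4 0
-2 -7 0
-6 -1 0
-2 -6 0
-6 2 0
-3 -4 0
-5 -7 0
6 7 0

No, unsatisfiable

Suppose x3 = True.
(¬x4) alone gives x4 = False.
(¬x1) alone gives x1 = False.
That conflicts with the unit clause (x1).
Undo x3 and try x3 = False.
(¬x1) alone gives x1 = False.
(x4) alone gives x4 = True.
(¬x2) alone gives x2 = False.
(¬x6) alone gives x6 = False.
(¬x7) alone gives x7 = False.
That conflicts with the unit clause (x7).
Neither x3 = True nor x3 = False works.
No assignment satisfies every clause.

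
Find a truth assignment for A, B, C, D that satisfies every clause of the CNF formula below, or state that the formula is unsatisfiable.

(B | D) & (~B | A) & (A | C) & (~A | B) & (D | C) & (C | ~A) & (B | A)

A ↦ 1,  B ↦ 1,  C ↦ 1,  D ↦ 1

Case B = 1:
(A) alone gives A = 1.
(C) alone gives C = 1.
No clause remains; D is free.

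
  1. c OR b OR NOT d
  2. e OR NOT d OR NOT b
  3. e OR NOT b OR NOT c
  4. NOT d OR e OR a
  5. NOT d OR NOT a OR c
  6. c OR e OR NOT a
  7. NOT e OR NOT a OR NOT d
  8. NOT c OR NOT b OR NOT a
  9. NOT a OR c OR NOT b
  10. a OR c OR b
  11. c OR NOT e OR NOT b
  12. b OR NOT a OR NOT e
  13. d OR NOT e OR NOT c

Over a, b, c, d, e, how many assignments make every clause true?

There are 2^5 = 32 truth assignments over (a, b, c, d, e).
Split on b. With b = true, the clauses containing b are satisfied and NOT b drops from the rest; 2 of the 2^4 = 16 assignments to the other variables satisfy what remains.
With b = false, by the same count on the reduced clause set, 4 assignments work.
Total: 2 + 4 = 6.

6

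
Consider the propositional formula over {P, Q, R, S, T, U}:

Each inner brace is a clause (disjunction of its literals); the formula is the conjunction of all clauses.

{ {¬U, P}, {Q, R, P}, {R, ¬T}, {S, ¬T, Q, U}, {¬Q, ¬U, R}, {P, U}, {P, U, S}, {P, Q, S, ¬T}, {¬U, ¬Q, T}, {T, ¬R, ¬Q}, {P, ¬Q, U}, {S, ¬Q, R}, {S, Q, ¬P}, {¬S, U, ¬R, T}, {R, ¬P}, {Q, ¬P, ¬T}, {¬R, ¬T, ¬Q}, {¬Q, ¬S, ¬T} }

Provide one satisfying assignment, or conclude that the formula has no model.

P: True, Q: False, R: True, S: True, T: False, U: True

Suppose U = True.
(P) alone gives P = True.
(R) alone gives R = True.
Suppose Q = False.
(S) alone gives S = True.
(¬T) alone gives T = False.
All clauses are satisfied.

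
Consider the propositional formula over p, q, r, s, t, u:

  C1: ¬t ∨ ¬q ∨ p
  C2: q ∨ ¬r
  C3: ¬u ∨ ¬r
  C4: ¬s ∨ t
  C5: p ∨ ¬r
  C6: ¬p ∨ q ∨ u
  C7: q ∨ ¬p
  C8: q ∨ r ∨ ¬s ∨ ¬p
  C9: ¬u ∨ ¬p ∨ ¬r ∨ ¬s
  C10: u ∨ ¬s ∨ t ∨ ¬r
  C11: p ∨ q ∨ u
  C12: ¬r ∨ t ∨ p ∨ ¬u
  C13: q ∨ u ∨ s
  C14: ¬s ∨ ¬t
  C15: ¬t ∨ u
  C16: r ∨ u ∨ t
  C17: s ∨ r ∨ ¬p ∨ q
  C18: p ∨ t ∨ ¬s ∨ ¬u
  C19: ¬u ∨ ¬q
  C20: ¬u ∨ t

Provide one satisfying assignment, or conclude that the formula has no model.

p: False, q: False, r: False, s: False, t: True, u: True

Try q = False.
(¬r) alone gives r = False.
(¬p) alone gives p = False.
(u) alone gives u = True.
(t) alone gives t = True.
(¬s) alone gives s = False.
Every clause now holds.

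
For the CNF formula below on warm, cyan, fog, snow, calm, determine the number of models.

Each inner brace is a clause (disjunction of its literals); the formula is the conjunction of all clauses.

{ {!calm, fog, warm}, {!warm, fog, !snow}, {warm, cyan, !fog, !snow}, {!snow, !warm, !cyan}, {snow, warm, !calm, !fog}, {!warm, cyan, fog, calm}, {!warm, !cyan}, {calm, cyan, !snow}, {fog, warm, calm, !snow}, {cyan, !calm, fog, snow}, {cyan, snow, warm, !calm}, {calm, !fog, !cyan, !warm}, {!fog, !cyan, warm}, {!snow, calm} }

6

There are 2^5 = 32 truth assignments over (warm, cyan, fog, snow, calm).
Split on warm. With warm = true, the clauses containing warm are satisfied and !warm drops from the rest; 3 of the 2^4 = 16 assignments to the other variables satisfy what remains.
With warm = false, by the same count on the reduced clause set, 3 assignments work.
Total: 3 + 3 = 6.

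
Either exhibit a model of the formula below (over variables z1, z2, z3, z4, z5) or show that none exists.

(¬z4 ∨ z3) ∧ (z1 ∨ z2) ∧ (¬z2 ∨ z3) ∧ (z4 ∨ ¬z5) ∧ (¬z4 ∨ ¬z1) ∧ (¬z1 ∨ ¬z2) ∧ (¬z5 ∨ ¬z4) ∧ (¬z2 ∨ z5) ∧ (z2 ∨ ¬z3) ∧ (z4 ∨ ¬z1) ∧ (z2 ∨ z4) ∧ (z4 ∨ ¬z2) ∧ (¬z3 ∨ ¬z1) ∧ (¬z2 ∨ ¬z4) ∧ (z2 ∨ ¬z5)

Try z4 = False.
From the singleton clause (¬z5), z5 = False.
From the singleton clause (¬z2), z2 = False.
That conflicts with the unit clause (z2).
So z4 must be the other value — set z4 = True.
From the singleton clause (z3), z3 = True.
From the singleton clause (¬z1), z1 = False.
From the singleton clause (z2), z2 = True.
That conflicts with the unit clause (¬z2).
Both values of z4 lead to a conflict.

UNSATISFIABLE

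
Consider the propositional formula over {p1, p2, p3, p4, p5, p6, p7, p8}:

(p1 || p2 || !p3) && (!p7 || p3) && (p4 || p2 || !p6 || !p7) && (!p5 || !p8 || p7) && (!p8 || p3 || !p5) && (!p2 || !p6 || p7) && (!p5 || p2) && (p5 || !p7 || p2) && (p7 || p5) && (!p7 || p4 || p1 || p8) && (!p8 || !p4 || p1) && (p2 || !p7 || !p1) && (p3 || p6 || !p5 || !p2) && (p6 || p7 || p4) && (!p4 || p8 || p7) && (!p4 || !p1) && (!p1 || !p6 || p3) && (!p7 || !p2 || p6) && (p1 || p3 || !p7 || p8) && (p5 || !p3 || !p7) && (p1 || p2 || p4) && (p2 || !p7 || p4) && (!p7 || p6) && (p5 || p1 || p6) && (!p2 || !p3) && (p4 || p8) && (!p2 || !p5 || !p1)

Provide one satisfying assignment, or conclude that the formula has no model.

Case p7 = false:
Unit clause (p5) forces p5 = true.
Unit clause (!p8) forces p8 = false.
Unit clause (p2) forces p2 = true.
Unit clause (!p6) forces p6 = false.
Unit clause (p3) forces p3 = true.
That conflicts with the unit clause (!p3).
That branch fails; take p7 = true instead.
Unit clause (p3) forces p3 = true.
Unit clause (p5) forces p5 = true.
Unit clause (p2) forces p2 = true.
That conflicts with the unit clause (!p2).
Both values of p7 lead to a conflict.

UNSATISFIABLE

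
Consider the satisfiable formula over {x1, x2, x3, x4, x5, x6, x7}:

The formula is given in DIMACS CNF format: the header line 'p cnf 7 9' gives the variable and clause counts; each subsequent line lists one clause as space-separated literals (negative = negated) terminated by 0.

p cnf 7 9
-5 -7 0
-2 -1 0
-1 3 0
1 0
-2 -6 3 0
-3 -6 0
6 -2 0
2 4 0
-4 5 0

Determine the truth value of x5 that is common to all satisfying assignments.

Suppose x5 = False.
(x1) alone gives x1 = True.
(¬x2) alone gives x2 = False.
(x3) alone gives x3 = True.
(¬x6) alone gives x6 = False.
(x4) alone gives x4 = True.
Now (¬x4) is unsatisfied and unit — conflict.
So every satisfying assignment has x5 = True.

True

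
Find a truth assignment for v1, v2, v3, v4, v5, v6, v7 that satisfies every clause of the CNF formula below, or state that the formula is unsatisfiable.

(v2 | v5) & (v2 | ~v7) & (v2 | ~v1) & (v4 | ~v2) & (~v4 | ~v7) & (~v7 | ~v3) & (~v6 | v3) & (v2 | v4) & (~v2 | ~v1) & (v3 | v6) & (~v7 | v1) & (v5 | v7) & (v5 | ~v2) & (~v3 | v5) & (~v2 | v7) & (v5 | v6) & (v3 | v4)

Try v2 = 0.
From the singleton clause (v5), v5 = 1.
From the singleton clause (~v7), v7 = 0.
From the singleton clause (~v1), v1 = 0.
From the singleton clause (v4), v4 = 1.
Try v6 = 1.
From the singleton clause (v3), v3 = 1.
Every clause now holds.

v1 ↦ 0,  v2 ↦ 0,  v3 ↦ 1,  v4 ↦ 1,  v5 ↦ 1,  v6 ↦ 1,  v7 ↦ 0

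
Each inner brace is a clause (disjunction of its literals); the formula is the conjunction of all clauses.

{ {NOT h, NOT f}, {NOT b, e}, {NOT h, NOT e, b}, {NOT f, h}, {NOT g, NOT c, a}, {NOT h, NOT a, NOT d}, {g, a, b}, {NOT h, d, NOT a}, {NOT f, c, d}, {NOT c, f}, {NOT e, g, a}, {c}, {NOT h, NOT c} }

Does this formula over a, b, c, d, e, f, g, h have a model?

No

(c) alone gives c = true.
(f) alone gives f = true.
(NOT h) alone gives h = false.
But (h) is also a unit clause — contradiction.
No assignment satisfies every clause.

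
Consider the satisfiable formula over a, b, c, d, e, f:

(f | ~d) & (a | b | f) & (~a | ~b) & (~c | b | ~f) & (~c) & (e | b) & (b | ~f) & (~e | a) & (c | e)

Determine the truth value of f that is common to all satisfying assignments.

False

Suppose f = 1.
(~c) alone gives c = 0.
(b) alone gives b = 1.
(~a) alone gives a = 0.
(~e) alone gives e = 0.
That conflicts with the unit clause (e).
So every satisfying assignment has f = False.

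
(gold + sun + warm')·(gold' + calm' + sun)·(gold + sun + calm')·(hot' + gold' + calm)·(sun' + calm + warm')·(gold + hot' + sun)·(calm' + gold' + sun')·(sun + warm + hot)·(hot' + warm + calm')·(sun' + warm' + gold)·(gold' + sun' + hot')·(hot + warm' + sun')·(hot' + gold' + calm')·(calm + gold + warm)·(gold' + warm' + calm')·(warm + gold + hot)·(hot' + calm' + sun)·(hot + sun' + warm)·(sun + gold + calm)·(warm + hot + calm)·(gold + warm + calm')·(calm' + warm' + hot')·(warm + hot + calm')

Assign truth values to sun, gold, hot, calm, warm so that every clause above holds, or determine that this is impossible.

Case gold = 1:
Case calm = 0:
From the singleton clause (hot'), hot = 0.
From the singleton clause (warm), warm = 1.
From the singleton clause (sun'), sun = 0.
This assignment satisfies each clause.

sun ↦ 0; gold ↦ 1; hot ↦ 0; calm ↦ 0; warm ↦ 1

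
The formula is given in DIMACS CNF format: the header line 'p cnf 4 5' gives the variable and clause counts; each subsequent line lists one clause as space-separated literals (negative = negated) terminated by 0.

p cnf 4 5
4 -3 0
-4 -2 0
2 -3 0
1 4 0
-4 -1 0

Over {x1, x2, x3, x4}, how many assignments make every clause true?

There are 2^4 = 16 truth assignments over (x1, x2, x3, x4).
Split on x3. With x3 = True, the clauses containing x3 are satisfied and ¬x3 drops from the rest; 0 of the 2^3 = 8 assignments to the other variables satisfy what remains.
With x3 = False, by the same count on the reduced clause set, 3 assignments work.
(One model: x1=F, x2=F, x3=F, x4=T.)
Total: 0 + 3 = 3.

3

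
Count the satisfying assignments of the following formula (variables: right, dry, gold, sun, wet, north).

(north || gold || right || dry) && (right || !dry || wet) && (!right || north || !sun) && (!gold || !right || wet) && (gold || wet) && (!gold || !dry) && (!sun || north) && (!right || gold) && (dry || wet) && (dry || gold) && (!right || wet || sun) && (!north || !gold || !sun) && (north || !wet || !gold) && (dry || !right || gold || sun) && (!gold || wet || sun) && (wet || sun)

5

There are 2^6 = 64 truth assignments over (right, dry, gold, sun, wet, north).
Split on north. With north = true, the clauses containing north are satisfied and !north drops from the rest; 4 of the 2^5 = 32 assignments to the other variables satisfy what remains.
With north = false, by the same count on the reduced clause set, 1 assignment works.
Total: 4 + 1 = 5.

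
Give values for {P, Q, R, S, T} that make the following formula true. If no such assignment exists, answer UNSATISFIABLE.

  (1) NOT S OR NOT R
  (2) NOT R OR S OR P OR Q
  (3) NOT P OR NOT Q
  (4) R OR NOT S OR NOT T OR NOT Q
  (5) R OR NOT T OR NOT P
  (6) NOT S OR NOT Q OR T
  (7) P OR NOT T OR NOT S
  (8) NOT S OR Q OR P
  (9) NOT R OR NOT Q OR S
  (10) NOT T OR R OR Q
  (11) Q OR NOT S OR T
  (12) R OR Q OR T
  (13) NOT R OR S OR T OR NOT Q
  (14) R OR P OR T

P ↦ true,  Q ↦ false,  R ↦ true,  S ↦ false,  T ↦ true

Try S = false.
Try P = true.
The clause (NOT Q) is unit, so Q = false.
Try R = true.
No clause remains; T is free.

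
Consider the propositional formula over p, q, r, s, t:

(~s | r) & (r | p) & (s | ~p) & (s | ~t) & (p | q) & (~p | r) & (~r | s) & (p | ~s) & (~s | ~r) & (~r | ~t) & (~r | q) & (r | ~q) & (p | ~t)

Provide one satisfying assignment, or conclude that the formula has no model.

Branch on s: set s = 0.
From the singleton clause (~p), p = 0.
From the singleton clause (r), r = 1.
That conflicts with the unit clause (~r).
So s must be the other value — set s = 1.
From the singleton clause (r), r = 1.
That conflicts with the unit clause (~r).
Either choice for s ends in contradiction.

UNSATISFIABLE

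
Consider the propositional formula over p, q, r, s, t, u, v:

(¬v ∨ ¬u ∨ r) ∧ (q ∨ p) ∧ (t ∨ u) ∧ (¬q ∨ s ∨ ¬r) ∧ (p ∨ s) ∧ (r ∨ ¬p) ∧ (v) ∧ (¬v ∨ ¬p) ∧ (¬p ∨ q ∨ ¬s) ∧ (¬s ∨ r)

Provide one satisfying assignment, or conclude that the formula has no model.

The clause (v) is unit, so v = True.
The clause (¬p) is unit, so p = False.
The clause (q) is unit, so q = True.
The clause (s) is unit, so s = True.
The clause (r) is unit, so r = True.
Case t = True:
All clauses hold; u can take either value.

p: False,  q: True,  r: True,  s: True,  t: True,  u: False,  v: True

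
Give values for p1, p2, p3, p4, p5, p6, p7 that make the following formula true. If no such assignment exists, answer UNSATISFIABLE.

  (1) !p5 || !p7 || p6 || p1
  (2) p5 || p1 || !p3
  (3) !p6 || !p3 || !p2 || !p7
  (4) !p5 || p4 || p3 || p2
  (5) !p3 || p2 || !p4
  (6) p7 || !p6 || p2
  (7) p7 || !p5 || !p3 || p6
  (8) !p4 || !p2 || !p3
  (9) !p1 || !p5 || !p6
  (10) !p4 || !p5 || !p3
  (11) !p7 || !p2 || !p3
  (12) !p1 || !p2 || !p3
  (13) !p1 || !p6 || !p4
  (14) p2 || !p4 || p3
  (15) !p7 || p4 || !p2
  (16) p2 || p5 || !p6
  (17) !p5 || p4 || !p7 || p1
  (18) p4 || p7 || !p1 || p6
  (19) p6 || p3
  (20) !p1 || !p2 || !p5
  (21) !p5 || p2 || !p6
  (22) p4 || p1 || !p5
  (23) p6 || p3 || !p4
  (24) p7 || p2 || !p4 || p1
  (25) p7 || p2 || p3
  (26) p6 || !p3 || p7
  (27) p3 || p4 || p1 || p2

Case p6 = false:
The clause (p3) is unit, so p3 = true.
The clause (p7) is unit, so p7 = true.
The clause (!p2) is unit, so p2 = false.
The clause (!p4) is unit, so p4 = false.
Case p5 = false:
The clause (p1) is unit, so p1 = true.
Every clause now holds.

p1 ↦ true; p2 ↦ false; p3 ↦ true; p4 ↦ false; p5 ↦ false; p6 ↦ false; p7 ↦ true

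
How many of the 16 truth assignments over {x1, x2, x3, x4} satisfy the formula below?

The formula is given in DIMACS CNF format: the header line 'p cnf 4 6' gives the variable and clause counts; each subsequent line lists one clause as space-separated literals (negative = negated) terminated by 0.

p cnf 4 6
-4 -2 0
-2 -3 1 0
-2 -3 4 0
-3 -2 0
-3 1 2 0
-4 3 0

6

There are 2^4 = 16 truth assignments over (x1, x2, x3, x4).
Check each against the 6 clauses (columns in the order x1, x2, x3, x4):
  F F F F  ✓ satisfies all
  F F F T  ✗ fails (¬x4 ∨ x3)
  F F T F  ✗ fails (¬x3 ∨ x1 ∨ x2)
  F F T T  ✗ fails (¬x3 ∨ x1 ∨ x2)
  F T F F  ✓ satisfies all
  F T F T  ✗ fails (¬x4 ∨ ¬x2)
  F T T F  ✗ fails (¬x2 ∨ ¬x3 ∨ x1)
  F T T T  ✗ fails (¬x4 ∨ ¬x2)
  T F F F  ✓ satisfies all
  T F F T  ✗ fails (¬x4 ∨ x3)
  T F T F  ✓ satisfies all
  T F T T  ✓ satisfies all
  T T F F  ✓ satisfies all
  T T F T  ✗ fails (¬x4 ∨ ¬x2)
  T T T F  ✗ fails (¬x2 ∨ ¬x3 ∨ x4)
  T T T T  ✗ fails (¬x4 ∨ ¬x2)
6 of the 16 rows are models.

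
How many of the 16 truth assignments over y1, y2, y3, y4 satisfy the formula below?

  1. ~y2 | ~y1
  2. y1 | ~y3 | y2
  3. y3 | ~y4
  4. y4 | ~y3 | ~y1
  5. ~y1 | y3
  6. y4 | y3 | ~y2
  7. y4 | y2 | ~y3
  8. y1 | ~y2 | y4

3

There are 2^4 = 16 truth assignments over (y1, y2, y3, y4).
Split on y3. With y3 = 1, the clauses containing y3 are satisfied and ~y3 drops from the rest; 2 of the 2^3 = 8 assignments to the other variables satisfy what remains.
With y3 = 0, by the same count on the reduced clause set, 1 assignment works.
(One model: y1=F, y2=F, y3=F, y4=F.)
Total: 2 + 1 = 3.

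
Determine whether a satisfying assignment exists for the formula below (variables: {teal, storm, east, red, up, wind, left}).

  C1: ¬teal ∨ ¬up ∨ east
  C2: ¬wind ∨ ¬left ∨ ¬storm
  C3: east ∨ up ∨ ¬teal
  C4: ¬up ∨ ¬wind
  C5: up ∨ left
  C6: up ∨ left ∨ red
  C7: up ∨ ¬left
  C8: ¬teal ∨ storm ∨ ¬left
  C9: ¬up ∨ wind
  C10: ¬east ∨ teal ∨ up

No, unsatisfiable

Case up = False:
From the singleton clause (left), left = True.
Now (¬left) is unsatisfied and unit — conflict.
So up must be the other value — set up = True.
From the singleton clause (¬wind), wind = False.
Now (wind) is unsatisfied and unit — conflict.
Both values of up lead to a conflict.
No assignment satisfies every clause.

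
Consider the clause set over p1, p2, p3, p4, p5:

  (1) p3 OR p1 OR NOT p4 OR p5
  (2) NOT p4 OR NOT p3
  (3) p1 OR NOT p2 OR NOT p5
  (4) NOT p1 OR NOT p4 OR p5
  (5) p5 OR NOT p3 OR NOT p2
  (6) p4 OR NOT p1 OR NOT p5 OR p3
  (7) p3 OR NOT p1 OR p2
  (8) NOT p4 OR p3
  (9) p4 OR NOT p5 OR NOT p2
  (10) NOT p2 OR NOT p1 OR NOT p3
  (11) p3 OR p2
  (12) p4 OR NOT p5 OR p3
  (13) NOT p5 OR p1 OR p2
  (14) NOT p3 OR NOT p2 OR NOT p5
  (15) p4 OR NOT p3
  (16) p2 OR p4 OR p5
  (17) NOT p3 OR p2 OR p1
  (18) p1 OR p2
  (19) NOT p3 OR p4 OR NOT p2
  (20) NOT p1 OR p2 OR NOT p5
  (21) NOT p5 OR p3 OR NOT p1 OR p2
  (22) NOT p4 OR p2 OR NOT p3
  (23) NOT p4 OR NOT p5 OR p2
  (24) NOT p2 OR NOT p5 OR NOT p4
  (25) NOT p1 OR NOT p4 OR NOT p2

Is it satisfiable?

Case p4 = false:
The clause (NOT p3) is unit, so p3 = false.
The clause (p2) is unit, so p2 = true.
The clause (NOT p5) is unit, so p5 = false.
All clauses hold; p1 can take either value.
A satisfying assignment: p1=false,  p2=true,  p3=false,  p4=false,  p5=false.

Yes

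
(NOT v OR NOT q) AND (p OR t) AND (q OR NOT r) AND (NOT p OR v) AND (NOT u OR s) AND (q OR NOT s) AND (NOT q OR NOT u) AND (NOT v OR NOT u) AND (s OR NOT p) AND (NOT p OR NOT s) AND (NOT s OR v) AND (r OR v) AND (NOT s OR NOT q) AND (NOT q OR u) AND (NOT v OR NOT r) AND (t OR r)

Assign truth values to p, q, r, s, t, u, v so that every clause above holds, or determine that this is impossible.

p=false,  q=false,  r=false,  s=false,  t=true,  u=false,  v=true

Case v = true:
The clause (NOT q) is unit, so q = false.
The clause (NOT r) is unit, so r = false.
The clause (NOT s) is unit, so s = false.
The clause (NOT u) is unit, so u = false.
The clause (NOT p) is unit, so p = false.
The clause (t) is unit, so t = true.
All clauses are satisfied.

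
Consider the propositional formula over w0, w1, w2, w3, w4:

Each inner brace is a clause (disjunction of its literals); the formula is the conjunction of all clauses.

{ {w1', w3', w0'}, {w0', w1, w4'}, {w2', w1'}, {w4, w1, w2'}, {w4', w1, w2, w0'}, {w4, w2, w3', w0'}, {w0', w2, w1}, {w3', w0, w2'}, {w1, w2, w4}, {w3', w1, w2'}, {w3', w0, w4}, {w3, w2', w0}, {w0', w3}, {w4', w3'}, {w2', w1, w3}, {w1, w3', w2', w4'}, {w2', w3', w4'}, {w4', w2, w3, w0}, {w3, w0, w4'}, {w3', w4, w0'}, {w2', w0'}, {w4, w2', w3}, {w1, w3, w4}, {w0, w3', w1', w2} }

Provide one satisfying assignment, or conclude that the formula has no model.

Try w2 = 0.
Try w0 = 0.
Try w1 = 1.
The clause (w3') is unit, so w3 = 0.
The clause (w4') is unit, so w4 = 0.
All clauses are satisfied.

w0=0,  w1=1,  w2=0,  w3=0,  w4=0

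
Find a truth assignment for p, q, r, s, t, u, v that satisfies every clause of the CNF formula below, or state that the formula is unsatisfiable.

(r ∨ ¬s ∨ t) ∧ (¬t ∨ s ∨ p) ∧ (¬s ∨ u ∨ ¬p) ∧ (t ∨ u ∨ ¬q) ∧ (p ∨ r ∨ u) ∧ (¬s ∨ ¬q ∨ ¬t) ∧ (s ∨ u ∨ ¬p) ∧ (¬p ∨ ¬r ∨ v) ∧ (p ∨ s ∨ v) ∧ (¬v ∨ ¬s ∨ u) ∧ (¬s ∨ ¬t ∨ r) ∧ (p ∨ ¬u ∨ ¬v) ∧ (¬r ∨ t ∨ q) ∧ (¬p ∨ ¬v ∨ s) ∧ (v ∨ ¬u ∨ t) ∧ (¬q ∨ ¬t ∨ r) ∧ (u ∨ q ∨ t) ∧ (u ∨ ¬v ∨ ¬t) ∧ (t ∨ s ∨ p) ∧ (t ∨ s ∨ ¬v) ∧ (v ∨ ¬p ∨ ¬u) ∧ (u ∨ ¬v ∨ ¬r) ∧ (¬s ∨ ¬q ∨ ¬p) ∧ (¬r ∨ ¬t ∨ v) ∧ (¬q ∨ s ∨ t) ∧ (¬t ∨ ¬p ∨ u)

p: True,  q: False,  r: True,  s: True,  t: True,  u: True,  v: True

Suppose r = True.
Suppose p = True.
The clause (v) is unit, so v = True.
The clause (s) is unit, so s = True.
The clause (u) is unit, so u = True.
The clause (¬q) is unit, so q = False.
The clause (t) is unit, so t = True.
All clauses are satisfied.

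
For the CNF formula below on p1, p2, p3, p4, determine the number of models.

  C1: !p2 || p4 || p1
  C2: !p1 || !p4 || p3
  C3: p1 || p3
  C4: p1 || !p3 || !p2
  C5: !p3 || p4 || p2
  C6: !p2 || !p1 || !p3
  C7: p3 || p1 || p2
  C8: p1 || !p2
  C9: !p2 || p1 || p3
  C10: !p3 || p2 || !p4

2

There are 2^4 = 16 truth assignments over (p1, p2, p3, p4).
Check each against the 10 clauses (columns in the order p1, p2, p3, p4):
  F F F F  ✗ fails (p1 || p3)
  F F F T  ✗ fails (p1 || p3)
  F F T F  ✗ fails (!p3 || p4 || p2)
  F F T T  ✗ fails (!p3 || p2 || !p4)
  F T F F  ✗ fails (!p2 || p4 || p1)
  F T F T  ✗ fails (p1 || p3)
  F T T F  ✗ fails (!p2 || p4 || p1)
  F T T T  ✗ fails (p1 || !p3 || !p2)
  T F F F  ✓ satisfies all
  T F F T  ✗ fails (!p1 || !p4 || p3)
  T F T F  ✗ fails (!p3 || p4 || p2)
  T F T T  ✗ fails (!p3 || p2 || !p4)
  T T F F  ✓ satisfies all
  T T F T  ✗ fails (!p1 || !p4 || p3)
  T T T F  ✗ fails (!p2 || !p1 || !p3)
  T T T T  ✗ fails (!p2 || !p1 || !p3)
2 of the 16 rows are models.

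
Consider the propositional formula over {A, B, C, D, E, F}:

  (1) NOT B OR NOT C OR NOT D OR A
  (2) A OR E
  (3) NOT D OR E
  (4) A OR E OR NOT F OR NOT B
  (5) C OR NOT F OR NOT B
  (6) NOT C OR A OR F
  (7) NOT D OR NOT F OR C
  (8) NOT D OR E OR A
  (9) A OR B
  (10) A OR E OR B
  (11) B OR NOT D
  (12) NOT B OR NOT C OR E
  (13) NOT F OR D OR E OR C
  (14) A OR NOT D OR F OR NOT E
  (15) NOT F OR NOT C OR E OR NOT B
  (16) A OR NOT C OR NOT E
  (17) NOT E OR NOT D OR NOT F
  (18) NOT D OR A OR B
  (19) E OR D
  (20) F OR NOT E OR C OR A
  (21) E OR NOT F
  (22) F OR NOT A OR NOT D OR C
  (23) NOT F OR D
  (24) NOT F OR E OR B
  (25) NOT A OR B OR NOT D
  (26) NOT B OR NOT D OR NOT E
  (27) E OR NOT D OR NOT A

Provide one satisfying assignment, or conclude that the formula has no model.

A ↦ true,  B ↦ false,  C ↦ true,  D ↦ false,  E ↦ true,  F ↦ false

Suppose A = true.
Suppose D = false.
From the singleton clause (E), E = true.
From the singleton clause (NOT F), F = false.
Every clause is now satisfied; B, C are unconstrained.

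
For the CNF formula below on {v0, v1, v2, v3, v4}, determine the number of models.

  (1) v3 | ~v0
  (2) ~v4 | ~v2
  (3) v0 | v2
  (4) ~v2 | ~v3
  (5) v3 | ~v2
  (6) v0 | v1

4

There are 2^5 = 32 truth assignments over (v0, v1, v2, v3, v4).
Split on v4. With v4 = 1, the clauses containing v4 are satisfied and ~v4 drops from the rest; 2 of the 2^4 = 16 assignments to the other variables satisfy what remains.
With v4 = 0, by the same count on the reduced clause set, 2 assignments work.
(One model: v0=T, v1=F, v2=F, v3=T, v4=F.)
Total: 2 + 2 = 4.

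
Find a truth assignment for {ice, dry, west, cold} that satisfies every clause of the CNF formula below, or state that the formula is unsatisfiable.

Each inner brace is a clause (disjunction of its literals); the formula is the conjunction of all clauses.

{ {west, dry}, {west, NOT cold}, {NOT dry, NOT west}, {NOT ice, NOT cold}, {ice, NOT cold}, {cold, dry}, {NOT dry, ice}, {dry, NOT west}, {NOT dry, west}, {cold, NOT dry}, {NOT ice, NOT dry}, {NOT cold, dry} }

Case west = true:
From the singleton clause (NOT dry), dry = false.
That conflicts with the unit clause (dry).
Backtrack on west: now try west = false.
From the singleton clause (dry), dry = true.
That conflicts with the unit clause (NOT dry).
Either choice for west ends in contradiction.

UNSATISFIABLE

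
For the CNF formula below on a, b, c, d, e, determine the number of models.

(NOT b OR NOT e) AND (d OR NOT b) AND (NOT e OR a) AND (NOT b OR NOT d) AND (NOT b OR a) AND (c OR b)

There are 2^5 = 32 truth assignments over (a, b, c, d, e).
Split on b. With b = true, the clauses containing b are satisfied and NOT b drops from the rest; 0 of the 2^4 = 16 assignments to the other variables satisfy what remains.
With b = false, by the same count on the reduced clause set, 6 assignments work.
Total: 0 + 6 = 6.

6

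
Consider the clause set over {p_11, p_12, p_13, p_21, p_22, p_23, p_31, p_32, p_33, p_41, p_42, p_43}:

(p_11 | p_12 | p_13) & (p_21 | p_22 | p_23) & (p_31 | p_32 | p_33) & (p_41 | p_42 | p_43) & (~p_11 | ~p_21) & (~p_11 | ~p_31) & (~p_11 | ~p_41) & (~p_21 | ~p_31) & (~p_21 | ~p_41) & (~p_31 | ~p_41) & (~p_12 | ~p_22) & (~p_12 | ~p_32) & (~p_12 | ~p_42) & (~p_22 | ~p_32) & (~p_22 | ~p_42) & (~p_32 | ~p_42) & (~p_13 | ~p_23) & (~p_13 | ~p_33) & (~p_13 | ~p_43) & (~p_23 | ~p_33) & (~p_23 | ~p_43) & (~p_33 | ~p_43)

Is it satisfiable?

No

Suppose p_11 = 0.
Suppose p_12 = 1.
Unit clause (~p_22) forces p_22 = 0.
Unit clause (~p_32) forces p_32 = 0.
Unit clause (~p_42) forces p_42 = 0.
Suppose p_21 = 1.
Unit clause (~p_31) forces p_31 = 0.
Unit clause (p_33) forces p_33 = 1.
Unit clause (~p_41) forces p_41 = 0.
Unit clause (p_43) forces p_43 = 1.
Now (~p_43) is unsatisfied and unit — conflict.
Backtrack on p_21: now try p_21 = 0.
Unit clause (p_23) forces p_23 = 1.
Unit clause (~p_13) forces p_13 = 0.
Unit clause (~p_33) forces p_33 = 0.
Unit clause (p_31) forces p_31 = 1.
Unit clause (~p_41) forces p_41 = 0.
Unit clause (p_43) forces p_43 = 1.
Now (~p_43) is unsatisfied and unit — conflict.
Both values of p_21 lead to a conflict.
Backtrack on p_12: now try p_12 = 0.
Unit clause (p_13) forces p_13 = 1.
Unit clause (~p_23) forces p_23 = 0.
Unit clause (~p_33) forces p_33 = 0.
Unit clause (~p_43) forces p_43 = 0.
Suppose p_21 = 1.
Unit clause (~p_31) forces p_31 = 0.
Unit clause (p_32) forces p_32 = 1.
Unit clause (~p_41) forces p_41 = 0.
Unit clause (p_42) forces p_42 = 1.
Now (~p_42) is unsatisfied and unit — conflict.
Backtrack on p_21: now try p_21 = 0.
Unit clause (p_22) forces p_22 = 1.
Unit clause (~p_32) forces p_32 = 0.
Unit clause (p_31) forces p_31 = 1.
Unit clause (~p_41) forces p_41 = 0.
Unit clause (p_42) forces p_42 = 1.
Now (~p_42) is unsatisfied and unit — conflict.
Both values of p_21 lead to a conflict.
Both values of p_12 lead to a conflict.
Backtrack on p_11: now try p_11 = 1.
Unit clause (~p_21) forces p_21 = 0.
Unit clause (~p_31) forces p_31 = 0.
Unit clause (~p_41) forces p_41 = 0.
Suppose p_22 = 1.
Unit clause (~p_12) forces p_12 = 0.
Unit clause (~p_32) forces p_32 = 0.
Unit clause (p_33) forces p_33 = 1.
Unit clause (~p_42) forces p_42 = 0.
Unit clause (p_43) forces p_43 = 1.
Now (~p_43) is unsatisfied and unit — conflict.
Backtrack on p_22: now try p_22 = 0.
Unit clause (p_23) forces p_23 = 1.
Unit clause (~p_13) forces p_13 = 0.
Unit clause (~p_33) forces p_33 = 0.
Unit clause (p_32) forces p_32 = 1.
Unit clause (~p_12) forces p_12 = 0.
Unit clause (~p_42) forces p_42 = 0.
Unit clause (p_43) forces p_43 = 1.
Now (~p_43) is unsatisfied and unit — conflict.
Both values of p_22 lead to a conflict.
Both values of p_11 lead to a conflict.
No assignment satisfies every clause.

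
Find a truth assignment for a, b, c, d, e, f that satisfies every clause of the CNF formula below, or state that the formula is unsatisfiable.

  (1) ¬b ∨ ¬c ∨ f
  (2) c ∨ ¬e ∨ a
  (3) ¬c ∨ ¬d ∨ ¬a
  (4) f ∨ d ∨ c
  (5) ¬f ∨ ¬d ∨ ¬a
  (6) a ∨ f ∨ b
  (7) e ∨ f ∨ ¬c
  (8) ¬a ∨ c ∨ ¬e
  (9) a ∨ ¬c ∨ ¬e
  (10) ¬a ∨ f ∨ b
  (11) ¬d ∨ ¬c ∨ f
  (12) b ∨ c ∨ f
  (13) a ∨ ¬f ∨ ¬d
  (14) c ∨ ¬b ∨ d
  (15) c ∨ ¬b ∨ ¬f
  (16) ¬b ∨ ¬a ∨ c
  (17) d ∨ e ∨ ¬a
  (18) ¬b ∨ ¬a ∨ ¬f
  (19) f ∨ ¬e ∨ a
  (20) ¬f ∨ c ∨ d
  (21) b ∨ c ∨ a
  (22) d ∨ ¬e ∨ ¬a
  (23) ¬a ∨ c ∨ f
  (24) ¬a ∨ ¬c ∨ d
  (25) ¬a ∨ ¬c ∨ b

a=False,  b=False,  c=True,  d=False,  e=False,  f=True

Try b = False.
Try a = False.
Unit clause (f) forces f = True.
Unit clause (¬d) forces d = False.
Unit clause (c) forces c = True.
Unit clause (¬e) forces e = False.
Every clause now holds.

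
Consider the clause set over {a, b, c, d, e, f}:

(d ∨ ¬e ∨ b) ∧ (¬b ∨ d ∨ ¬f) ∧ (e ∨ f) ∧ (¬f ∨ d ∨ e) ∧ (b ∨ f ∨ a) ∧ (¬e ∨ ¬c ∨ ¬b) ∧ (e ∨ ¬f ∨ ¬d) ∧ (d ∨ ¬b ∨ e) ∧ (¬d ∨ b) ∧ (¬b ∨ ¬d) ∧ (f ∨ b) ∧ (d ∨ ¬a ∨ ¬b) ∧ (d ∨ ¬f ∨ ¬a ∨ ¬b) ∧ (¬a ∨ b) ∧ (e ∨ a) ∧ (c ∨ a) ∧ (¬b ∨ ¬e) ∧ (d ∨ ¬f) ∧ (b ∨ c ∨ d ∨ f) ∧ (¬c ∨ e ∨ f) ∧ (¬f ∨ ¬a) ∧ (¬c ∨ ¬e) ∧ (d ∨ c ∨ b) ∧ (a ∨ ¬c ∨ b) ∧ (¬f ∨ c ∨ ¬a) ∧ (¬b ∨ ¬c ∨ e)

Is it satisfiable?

Unsatisfiable

Branch on e: set e = True.
The clause (¬b) is unit, so b = False.
The clause (d) is unit, so d = True.
Now (¬d) is unsatisfied and unit — conflict.
Backtrack on e: now try e = False.
The clause (f) is unit, so f = True.
The clause (d) is unit, so d = True.
Now (¬d) is unsatisfied and unit — conflict.
Either choice for e ends in contradiction.
No assignment satisfies every clause.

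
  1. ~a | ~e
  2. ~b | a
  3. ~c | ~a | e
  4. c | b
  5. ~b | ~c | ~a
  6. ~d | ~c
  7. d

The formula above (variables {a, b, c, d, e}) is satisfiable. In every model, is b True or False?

Suppose b = 0.
(c) alone gives c = 1.
(~d) alone gives d = 0.
That conflicts with the unit clause (d).
So every satisfying assignment has b = True.

True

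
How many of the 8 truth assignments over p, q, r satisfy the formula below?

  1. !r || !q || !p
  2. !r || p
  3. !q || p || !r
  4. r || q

3

There are 2^3 = 8 truth assignments over (p, q, r).
Split on r. With r = true, the clauses containing r are satisfied and !r drops from the rest; 1 of the 2^2 = 4 assignments to the other variables satisfy what remains.
With r = false, by the same count on the reduced clause set, 2 assignments work.
(One model: p=F, q=T, r=F.)
Total: 1 + 2 = 3.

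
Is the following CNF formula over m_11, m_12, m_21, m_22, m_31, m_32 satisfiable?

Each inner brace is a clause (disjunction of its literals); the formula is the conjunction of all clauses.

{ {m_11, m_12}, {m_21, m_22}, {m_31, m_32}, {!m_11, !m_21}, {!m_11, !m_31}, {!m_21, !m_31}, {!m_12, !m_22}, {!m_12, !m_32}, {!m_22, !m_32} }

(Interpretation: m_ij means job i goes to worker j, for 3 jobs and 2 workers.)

Unsatisfiable

Case m_11 = true:
(!m_21) alone gives m_21 = false.
(m_22) alone gives m_22 = true.
(!m_31) alone gives m_31 = false.
(m_32) alone gives m_32 = true.
Now (!m_32) is unsatisfied and unit — conflict.
So m_11 must be the other value — set m_11 = false.
(m_12) alone gives m_12 = true.
(!m_22) alone gives m_22 = false.
(m_21) alone gives m_21 = true.
(!m_31) alone gives m_31 = false.
(m_32) alone gives m_32 = true.
Now (!m_32) is unsatisfied and unit — conflict.
Either choice for m_11 ends in contradiction.
No assignment satisfies every clause.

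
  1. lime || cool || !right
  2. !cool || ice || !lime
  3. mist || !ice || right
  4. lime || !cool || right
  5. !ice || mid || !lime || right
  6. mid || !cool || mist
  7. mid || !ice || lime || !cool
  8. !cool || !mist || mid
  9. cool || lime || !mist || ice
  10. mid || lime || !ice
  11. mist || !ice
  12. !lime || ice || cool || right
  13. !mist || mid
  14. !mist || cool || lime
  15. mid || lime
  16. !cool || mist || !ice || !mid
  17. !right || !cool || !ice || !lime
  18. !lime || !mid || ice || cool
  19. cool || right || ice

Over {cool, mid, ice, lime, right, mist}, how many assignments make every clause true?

7

There are 2^6 = 64 truth assignments over (cool, mid, ice, lime, right, mist).
Split on lime. With lime = true, the clauses containing lime are satisfied and !lime drops from the rest; 4 of the 2^5 = 32 assignments to the other variables satisfy what remains.
With lime = false, by the same count on the reduced clause set, 3 assignments work.
(One model: cool=F, mid=F, ice=F, lime=T, right=T, mist=F.)
Total: 4 + 3 = 7.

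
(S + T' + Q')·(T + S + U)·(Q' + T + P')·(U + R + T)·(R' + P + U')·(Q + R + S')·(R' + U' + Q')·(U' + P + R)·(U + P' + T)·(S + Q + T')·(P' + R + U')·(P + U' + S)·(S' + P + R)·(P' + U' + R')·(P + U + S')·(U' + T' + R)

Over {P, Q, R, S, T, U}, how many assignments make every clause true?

3

There are 2^6 = 64 truth assignments over (P, Q, R, S, T, U).
Split on S. With S = 1, the clauses containing S are satisfied and S' drops from the rest; 3 of the 2^5 = 32 assignments to the other variables satisfy what remains.
With S = 0, by the same count on the reduced clause set, 0 assignments work.
Total: 3 + 0 = 3.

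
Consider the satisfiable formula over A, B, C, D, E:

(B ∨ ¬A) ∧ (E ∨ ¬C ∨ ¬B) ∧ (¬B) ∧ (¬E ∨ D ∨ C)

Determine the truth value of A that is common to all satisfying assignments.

Suppose A = True.
From the singleton clause (B), B = True.
Now (¬B) is unsatisfied and unit — conflict.
So every satisfying assignment has A = False.

False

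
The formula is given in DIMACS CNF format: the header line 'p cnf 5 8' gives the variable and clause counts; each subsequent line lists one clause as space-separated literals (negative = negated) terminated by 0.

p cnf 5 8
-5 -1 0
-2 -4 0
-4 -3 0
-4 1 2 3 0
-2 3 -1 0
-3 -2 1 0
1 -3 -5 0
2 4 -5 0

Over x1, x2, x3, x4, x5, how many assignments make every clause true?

There are 2^5 = 32 truth assignments over (x1, x2, x3, x4, x5).
Split on x3. With x3 = True, the clauses containing x3 are satisfied and ¬x3 drops from the rest; 3 of the 2^4 = 16 assignments to the other variables satisfy what remains.
With x3 = False, by the same count on the reduced clause set, 5 assignments work.
(One model: x1=F, x2=F, x3=F, x4=F, x5=F.)
Total: 3 + 5 = 8.

8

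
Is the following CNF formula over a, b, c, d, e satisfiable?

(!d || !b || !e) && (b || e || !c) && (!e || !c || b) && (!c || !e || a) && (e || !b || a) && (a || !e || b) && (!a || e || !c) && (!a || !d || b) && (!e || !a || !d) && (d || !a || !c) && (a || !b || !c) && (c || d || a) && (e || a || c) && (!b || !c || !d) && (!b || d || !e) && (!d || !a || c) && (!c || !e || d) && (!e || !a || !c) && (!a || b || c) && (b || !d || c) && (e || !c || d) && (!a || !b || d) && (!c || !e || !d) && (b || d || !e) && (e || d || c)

No

Case d = false:
Case a = false:
The clause (c) is unit, so c = true.
The clause (!e) is unit, so e = false.
Now (e) is unsatisfied and unit — conflict.
So a must be the other value — set a = true.
The clause (!c) is unit, so c = false.
The clause (b) is unit, so b = true.
Now (!b) is unsatisfied and unit — conflict.
Both values of a lead to a conflict.
So d must be the other value — set d = true.
Case b = false:
The clause (!a) is unit, so a = false.
The clause (!e) is unit, so e = false.
The clause (!c) is unit, so c = false.
Now (c) is unsatisfied and unit — conflict.
So b must be the other value — set b = true.
The clause (!e) is unit, so e = false.
The clause (a) is unit, so a = true.
The clause (!c) is unit, so c = false.
Now (c) is unsatisfied and unit — conflict.
Both values of b lead to a conflict.
Both values of d lead to a conflict.
No assignment satisfies every clause.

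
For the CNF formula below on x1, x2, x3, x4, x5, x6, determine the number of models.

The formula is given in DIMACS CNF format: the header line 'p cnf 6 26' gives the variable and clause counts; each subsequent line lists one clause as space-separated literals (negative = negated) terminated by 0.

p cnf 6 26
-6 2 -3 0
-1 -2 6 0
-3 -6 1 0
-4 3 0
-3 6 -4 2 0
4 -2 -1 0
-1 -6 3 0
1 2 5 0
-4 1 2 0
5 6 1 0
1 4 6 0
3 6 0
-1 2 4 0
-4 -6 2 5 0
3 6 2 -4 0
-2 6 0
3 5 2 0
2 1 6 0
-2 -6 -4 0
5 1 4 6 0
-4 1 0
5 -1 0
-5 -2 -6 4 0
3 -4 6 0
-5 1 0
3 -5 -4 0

There are 2^6 = 64 truth assignments over (x1, x2, x3, x4, x5, x6).
Split on x6. With x6 = True, the clauses containing x6 are satisfied and ¬x6 drops from the rest; 1 of the 2^5 = 32 assignments to the other variables satisfy what remains.
With x6 = False, by the same count on the reduced clause set, 0 assignments work.
(One model: x1=F, x2=T, x3=F, x4=F, x5=F, x6=T.)
Total: 1 + 0 = 1.

1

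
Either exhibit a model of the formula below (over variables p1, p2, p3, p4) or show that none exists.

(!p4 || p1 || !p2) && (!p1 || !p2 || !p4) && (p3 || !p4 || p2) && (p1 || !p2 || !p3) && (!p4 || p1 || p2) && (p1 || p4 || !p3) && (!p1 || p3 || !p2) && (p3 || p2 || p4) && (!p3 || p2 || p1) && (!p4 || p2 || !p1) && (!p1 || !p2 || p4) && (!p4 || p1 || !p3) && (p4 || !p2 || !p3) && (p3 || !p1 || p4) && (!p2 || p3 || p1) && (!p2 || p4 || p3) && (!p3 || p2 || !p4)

p1: true,  p2: false,  p3: true,  p4: false

Try p4 = false.
Try p1 = true.
The clause (!p2) is unit, so p2 = false.
The clause (p3) is unit, so p3 = true.
All clauses are satisfied.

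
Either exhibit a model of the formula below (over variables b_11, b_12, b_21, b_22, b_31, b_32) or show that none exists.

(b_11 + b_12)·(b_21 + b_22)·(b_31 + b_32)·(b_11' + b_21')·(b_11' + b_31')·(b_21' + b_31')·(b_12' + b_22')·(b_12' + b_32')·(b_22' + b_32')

Branch on b_11: set b_11 = 1.
(b_21') alone gives b_21 = 0.
(b_22) alone gives b_22 = 1.
(b_31') alone gives b_31 = 0.
(b_32) alone gives b_32 = 1.
Now (b_32') is unsatisfied and unit — conflict.
So b_11 must be the other value — set b_11 = 0.
(b_12) alone gives b_12 = 1.
(b_22') alone gives b_22 = 0.
(b_21) alone gives b_21 = 1.
(b_31') alone gives b_31 = 0.
(b_32) alone gives b_32 = 1.
Now (b_32') is unsatisfied and unit — conflict.
Either choice for b_11 ends in contradiction.

UNSATISFIABLE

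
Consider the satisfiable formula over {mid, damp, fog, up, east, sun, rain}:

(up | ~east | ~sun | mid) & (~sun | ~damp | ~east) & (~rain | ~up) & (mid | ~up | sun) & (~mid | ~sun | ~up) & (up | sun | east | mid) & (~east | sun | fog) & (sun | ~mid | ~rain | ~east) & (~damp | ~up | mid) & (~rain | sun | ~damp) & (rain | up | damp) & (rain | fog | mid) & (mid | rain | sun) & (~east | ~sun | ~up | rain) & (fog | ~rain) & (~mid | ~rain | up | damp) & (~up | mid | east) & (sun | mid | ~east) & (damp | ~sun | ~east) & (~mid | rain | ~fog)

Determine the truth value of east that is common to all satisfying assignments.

False

Suppose east = 1.
Try sun = 0.
Unit clause (fog) forces fog = 1.
Unit clause (mid) forces mid = 1.
Unit clause (~rain) forces rain = 0.
That conflicts with the unit clause (rain).
Backtrack on sun: now try sun = 1.
Unit clause (~damp) forces damp = 0.
That conflicts with the unit clause (damp).
Either choice for sun ends in contradiction.
So every satisfying assignment has east = False.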